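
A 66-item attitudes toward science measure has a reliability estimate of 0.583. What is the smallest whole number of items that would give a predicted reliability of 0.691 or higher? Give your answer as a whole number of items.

106

n = 0.691(1 − 0.583) / [0.583(1 − 0.691)]
  = 0.288147 / 0.180147 = 1.5995
So the test needs 1.5995 × 66 ≈ 105.57 items; rounding up, 106.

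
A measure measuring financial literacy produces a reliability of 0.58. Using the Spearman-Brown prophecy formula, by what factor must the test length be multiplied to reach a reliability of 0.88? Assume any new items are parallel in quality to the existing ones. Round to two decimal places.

5.31

Spearman-Brown solved for the length factor n:
n = r_target (1 − r_old) / [ r_old (1 − r_target) ]
n = 0.88(1 − 0.58) / [0.58(1 − 0.88)]
  = 0.3696 / 0.0696 = 5.3103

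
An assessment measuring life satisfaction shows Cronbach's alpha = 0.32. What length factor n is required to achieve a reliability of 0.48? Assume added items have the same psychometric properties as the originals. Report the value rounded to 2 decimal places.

1.96

n = 0.48(1 − 0.32) / [0.32(1 − 0.48)]
n = 0.3264 / 0.1664 ≈ 1.9615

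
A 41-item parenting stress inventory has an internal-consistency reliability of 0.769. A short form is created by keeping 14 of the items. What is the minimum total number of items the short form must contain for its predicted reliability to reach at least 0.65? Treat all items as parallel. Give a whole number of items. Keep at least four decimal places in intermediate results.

First, r for the 14-item form: n = 14/41 = 0.3415, so r_14 = 0.3415·0.769/(1 + (0.3415 − 1)·0.769) = 0.5320
Then solve for n' with r_old = 0.5320, r_target = 0.65: n' = 0.65(1 − 0.5320)/[0.5320(1 − 0.65)] = 1.6337
Total items = 1.6337 × 14 = 22.87, rounded up to 23.

23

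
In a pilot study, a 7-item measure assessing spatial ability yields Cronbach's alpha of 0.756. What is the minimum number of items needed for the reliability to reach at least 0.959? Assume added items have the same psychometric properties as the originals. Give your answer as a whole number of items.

Invert Spearman-Brown to solve for n:
n = r_target (1 − r_old) / [ r_old (1 − r_target) ]
n = 0.959(1 − 0.756) / [0.756(1 − 0.959)]
n = 0.233996 / 0.030996 ≈ 7.5492
So the test needs 7.5492 × 7 ≈ 52.84 items; rounding up, 53.

53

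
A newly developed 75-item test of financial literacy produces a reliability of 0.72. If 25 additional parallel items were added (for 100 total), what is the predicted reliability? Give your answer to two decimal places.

0.77

The new length is 100/75 = 1.3333 times the old.
r_new = (1.3333 × 0.72) / (1 + (1.3333 − 1) × 0.72)
r_new = 0.9600 / 1.2400 ≈ 0.7742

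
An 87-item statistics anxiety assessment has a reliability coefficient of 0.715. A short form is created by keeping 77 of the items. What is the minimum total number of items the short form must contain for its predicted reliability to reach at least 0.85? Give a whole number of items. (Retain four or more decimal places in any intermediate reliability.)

Short-form reliability: n = 77/87 = 0.8851; r_77 = n·r/(1+(n−1)r) ≈ 0.6895
Length factor from the short form to reach 0.85: n' = 0.85(1 − 0.6895) / [0.6895(1 − 0.85)] ≈ 2.5518
Total items = 2.5518 × 77 = 196.49, rounded up to 197.

197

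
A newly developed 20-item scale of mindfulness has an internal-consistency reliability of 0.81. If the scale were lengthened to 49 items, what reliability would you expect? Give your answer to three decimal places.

n = 49/20 = 2.45
Apply the Spearman-Brown prophecy formula, r' = nr / [1 + (n − 1)r]:
r_new = (2.45 × 0.81) / (1 + (2.45 − 1) × 0.81)
     = 1.9845 / 2.1745 = 0.9126

0.913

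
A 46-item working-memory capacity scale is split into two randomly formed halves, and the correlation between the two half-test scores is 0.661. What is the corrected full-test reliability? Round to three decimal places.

0.796

r_full = 2(0.661) / (1 + 0.661)
       = 1.3220 / 1.6610 = 0.7959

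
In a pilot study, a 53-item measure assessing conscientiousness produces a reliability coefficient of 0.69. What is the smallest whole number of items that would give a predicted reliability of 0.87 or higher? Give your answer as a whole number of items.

Invert Spearman-Brown to solve for n:
n = r*(1 − r) / [ r (1 − r*) ]
n = [0.87 × 0.31] / [0.69 × 0.13]
n = 0.2697 / 0.0897 ≈ 3.0067
So the test needs 3.0067 × 53 ≈ 159.36 items; rounding up, 160.

160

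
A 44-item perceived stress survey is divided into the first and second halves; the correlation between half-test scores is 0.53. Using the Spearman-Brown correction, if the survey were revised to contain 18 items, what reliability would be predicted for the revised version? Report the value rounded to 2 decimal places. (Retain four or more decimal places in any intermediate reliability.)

0.48

Spearman-Brown correction (n = 2): r_full = 2·0.53/(1 + 0.53) = 0.6928
Length factor from 44 to 18 items: n = 18/44 = 0.4091
r_new = n·r_full / (1 + (n − 1)·r_full) = 0.2834 / 0.5906 ≈ 0.4799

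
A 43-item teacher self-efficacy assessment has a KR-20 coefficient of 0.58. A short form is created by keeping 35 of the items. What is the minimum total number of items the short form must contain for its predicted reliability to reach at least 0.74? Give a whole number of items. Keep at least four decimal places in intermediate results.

89

Short-form reliability: n = 35/43 = 0.8140; r_35 = n·r/(1+(n−1)r) ≈ 0.5292
Length factor from the short form to reach 0.74: n' = 0.74(1 − 0.5292) / [0.5292(1 − 0.74)] ≈ 2.5321
Total items = 2.5321 × 35 = 88.62, rounded up to 89.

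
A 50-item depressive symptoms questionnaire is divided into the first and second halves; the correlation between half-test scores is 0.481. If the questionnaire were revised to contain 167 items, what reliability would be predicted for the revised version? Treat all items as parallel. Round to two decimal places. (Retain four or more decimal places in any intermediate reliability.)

0.86

Spearman-Brown correction (n = 2): r_full = 2·0.481/(1 + 0.481) = 0.6496
Then adjust to 167 items: n = 167/50 = 3.3400
r_new = n·r_full / (1 + (n − 1)·r_full) = 2.1697 / 2.5201 ≈ 0.8610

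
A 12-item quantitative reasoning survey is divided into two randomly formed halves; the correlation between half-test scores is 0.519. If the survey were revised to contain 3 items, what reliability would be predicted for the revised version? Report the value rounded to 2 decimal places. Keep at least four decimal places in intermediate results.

Spearman-Brown correction (n = 2): r_full = 2·0.519/(1 + 0.519) = 0.6833
Length factor from 12 to 3 items: n = 3/12 = 0.2500
r_new = n·r_full / (1 + (n − 1)·r_full) = 0.1708 / 0.4875 ≈ 0.3504

0.35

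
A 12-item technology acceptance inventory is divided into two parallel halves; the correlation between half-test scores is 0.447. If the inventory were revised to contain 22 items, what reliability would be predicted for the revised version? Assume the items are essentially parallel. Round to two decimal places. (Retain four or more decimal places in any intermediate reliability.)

0.75

Full-test reliability from the split-half r: r_full = 2(0.447)/(1 + 0.447) = 0.6178
Length factor from 12 to 22 items: n = 22/12 = 1.8333
r_new = n·r_full / (1 + (n − 1)·r_full) = 1.1326 / 1.5148 ≈ 0.7477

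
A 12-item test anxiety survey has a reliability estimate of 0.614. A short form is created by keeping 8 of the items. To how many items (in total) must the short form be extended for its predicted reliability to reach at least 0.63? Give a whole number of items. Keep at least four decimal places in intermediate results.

13

Short-form reliability: n = 8/12 = 0.6667; r_8 = n·r/(1+(n−1)r) ≈ 0.5147
Length factor from the short form to reach 0.63: n' = 0.63(1 − 0.5147) / [0.5147(1 − 0.63)] ≈ 1.6054
Total items = 1.6054 × 8 = 12.84, rounded up to 13.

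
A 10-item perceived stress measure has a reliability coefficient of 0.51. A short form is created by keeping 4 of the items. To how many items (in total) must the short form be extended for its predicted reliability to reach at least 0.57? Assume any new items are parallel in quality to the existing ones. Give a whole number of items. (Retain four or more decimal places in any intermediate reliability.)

13

First, r for the 4-item form: n = 4/10 = 0.4000, so r_4 = 0.4000·0.51/(1 + (0.4000 − 1)·0.51) = 0.2939
Length factor from the short form to reach 0.57: n' = 0.57(1 − 0.2939) / [0.2939(1 − 0.57)] ≈ 3.1847
Total items = 3.1847 × 4 = 12.74, rounded up to 13.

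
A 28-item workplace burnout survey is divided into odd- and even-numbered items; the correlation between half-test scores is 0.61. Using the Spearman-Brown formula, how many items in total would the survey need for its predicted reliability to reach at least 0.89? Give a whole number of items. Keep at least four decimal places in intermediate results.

73

Corrected full-test reliability: r_full = 2 × 0.61 / (1 + 0.61) ≈ 0.7578
Solve Spearman-Brown for n: n = 0.89(1 − 0.7578) / [0.7578(1 − 0.89)] = 2.5859
Items = 2.5859 × 28 ≈ 72.41 → 73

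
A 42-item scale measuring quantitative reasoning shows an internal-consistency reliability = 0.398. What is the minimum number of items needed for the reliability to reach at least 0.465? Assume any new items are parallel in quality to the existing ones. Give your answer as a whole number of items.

56

Invert Spearman-Brown to solve for n:
n = r*(1 − r) / [ r (1 − r*) ]
n = 0.465 × (1 − 0.398) / [ 0.398 × (1 − 0.465) ]
n = 0.279930 / 0.212930 ≈ 1.3147
1.3147 × 42 = 55.22 → 56 items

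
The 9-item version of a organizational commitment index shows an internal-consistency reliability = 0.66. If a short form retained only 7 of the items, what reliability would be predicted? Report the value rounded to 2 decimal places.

0.60

Length ratio n = 7/9 = 0.7778
Apply the Spearman-Brown prophecy formula, r' = nr / [1 + (n − 1)r]:
r_new = (0.7778 × 0.66) / (1 + (0.7778 − 1) × 0.66)
r_new = 0.5133 / 0.8533 ≈ 0.6015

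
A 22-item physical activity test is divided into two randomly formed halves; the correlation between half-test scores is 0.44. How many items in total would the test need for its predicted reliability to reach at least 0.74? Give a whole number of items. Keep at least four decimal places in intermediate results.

r_full = 2(0.44)/(1 + 0.44) = 0.6111
Solve Spearman-Brown for n: n = 0.74(1 − 0.6111) / [0.6111(1 − 0.74)] = 1.8113
Required items = 1.8113 × 22 = 39.85, so 40 items.

40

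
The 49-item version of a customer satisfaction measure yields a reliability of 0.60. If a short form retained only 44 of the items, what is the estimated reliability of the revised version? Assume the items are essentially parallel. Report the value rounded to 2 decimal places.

Length ratio n = 44/49 = 0.898
Spearman-Brown: r_new = n·r / (1 + (n − 1)·r)
r_new = (0.898 × 0.60) / (1 + (0.898 − 1) × 0.60)
r_new = 0.5388 / 0.9388 ≈ 0.5739

0.57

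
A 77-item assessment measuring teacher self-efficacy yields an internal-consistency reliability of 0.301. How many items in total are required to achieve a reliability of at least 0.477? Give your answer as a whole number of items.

n = 0.477 × (1 − 0.301) / [ 0.301 × (1 − 0.477) ]
  = 0.333423 / 0.157423 = 2.1180
Items needed = n × 77 = 2.1180 × 77 ≈ 163.09 → round up to 164

164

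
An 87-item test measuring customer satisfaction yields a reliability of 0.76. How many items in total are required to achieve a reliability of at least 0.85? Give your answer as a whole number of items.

156

n = 0.85 × (1 − 0.76) / [ 0.76 × (1 − 0.85) ]
n = 0.2040 / 0.1140 ≈ 1.7895
1.7895 × 87 = 155.69 → 156 items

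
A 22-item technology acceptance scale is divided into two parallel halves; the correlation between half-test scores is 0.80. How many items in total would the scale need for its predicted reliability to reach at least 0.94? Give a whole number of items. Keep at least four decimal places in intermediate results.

44

Corrected full-test reliability: r_full = 2 × 0.80 / (1 + 0.80) ≈ 0.8889
n = r_tgt(1 − r_full) / [r_full(1 − r_tgt)] = 0.94 × 0.1111 / (0.8889 × 0.06) ≈ 1.9581
Required items = 1.9581 × 22 = 43.08, so 44 items.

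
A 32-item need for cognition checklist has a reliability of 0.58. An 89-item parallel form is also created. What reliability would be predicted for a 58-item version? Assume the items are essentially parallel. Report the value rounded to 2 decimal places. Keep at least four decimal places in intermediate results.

The 89-item form is not needed; work directly from the 32-item form with n = 58/32 = 1.8125.
r_{58} = n·r / (1 + (n − 1)·r) = 1.0513 / 1.4712 ≈ 0.7146

0.71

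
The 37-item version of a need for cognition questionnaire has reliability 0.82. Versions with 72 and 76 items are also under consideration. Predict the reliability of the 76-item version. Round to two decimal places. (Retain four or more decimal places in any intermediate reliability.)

Only the ratio of lengths matters: n = 76/37 = 2.0541
r_{76} = n·r / (1 + (n − 1)·r) = 1.6844 / 1.8644 ≈ 0.9035

0.90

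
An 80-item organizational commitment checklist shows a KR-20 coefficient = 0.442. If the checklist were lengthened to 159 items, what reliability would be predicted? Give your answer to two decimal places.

0.61

Length ratio n = 159/80 = 1.9875
By Spearman-Brown, r_new = n r / (1 + (n − 1) r).
r_new = (1.9875 × 0.442) / (1 + (1.9875 − 1) × 0.442)
     = 0.8785 / 1.4365 = 0.6116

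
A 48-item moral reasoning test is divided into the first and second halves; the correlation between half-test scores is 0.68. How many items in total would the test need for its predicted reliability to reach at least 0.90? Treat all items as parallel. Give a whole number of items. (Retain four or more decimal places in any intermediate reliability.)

102

r_full = 2(0.68)/(1 + 0.68) = 0.8095
n = r_tgt(1 − r_full) / [r_full(1 − r_tgt)] = 0.90 × 0.1905 / (0.8095 × 0.10) ≈ 2.1180
Items = 2.1180 × 48 ≈ 101.66 → 102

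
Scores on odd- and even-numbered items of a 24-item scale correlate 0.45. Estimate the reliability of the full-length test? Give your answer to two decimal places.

0.62

The full test is twice the length of either half (n = 2).
r_full = 2(0.45) / (1 + 0.45)
       = 0.9000 / 1.4500 = 0.6207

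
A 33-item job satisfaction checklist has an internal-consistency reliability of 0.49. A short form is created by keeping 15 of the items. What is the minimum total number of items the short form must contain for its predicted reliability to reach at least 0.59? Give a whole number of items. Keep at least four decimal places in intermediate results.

50

First, r for the 15-item form: n = 15/33 = 0.4545, so r_15 = 0.4545·0.49/(1 + (0.4545 − 1)·0.49) = 0.3039
Length factor from the short form to reach 0.59: n' = 0.59(1 − 0.3039) / [0.3039(1 − 0.59)] ≈ 3.2962
Items = 3.2962 × 15 ≈ 49.44 → 50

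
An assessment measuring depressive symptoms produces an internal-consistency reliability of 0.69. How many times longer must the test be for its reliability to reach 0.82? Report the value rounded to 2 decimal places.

Invert Spearman-Brown to solve for n:
n = r*(1 − r) / [ r (1 − r*) ]
n = 0.82(1 − 0.69) / [0.69(1 − 0.82)]
n = 0.2542 / 0.1242 ≈ 2.0467

2.05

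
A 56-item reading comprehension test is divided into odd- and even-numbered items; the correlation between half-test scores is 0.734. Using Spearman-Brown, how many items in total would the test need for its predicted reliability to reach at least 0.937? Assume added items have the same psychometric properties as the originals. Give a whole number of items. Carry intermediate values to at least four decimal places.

151

r_full = 2(0.734)/(1 + 0.734) = 0.8466
n = r_tgt(1 − r_full) / [r_full(1 − r_tgt)] = 0.937 × 0.1534 / (0.8466 × 0.063) ≈ 2.6949
Items = 2.6949 × 56 ≈ 150.91 → 151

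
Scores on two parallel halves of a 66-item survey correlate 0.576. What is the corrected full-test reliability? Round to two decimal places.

0.73

Apply the Spearman-Brown correction with n = 2:
r_full = 2r_hh / (1 + r_hh) = 2 × 0.576 / (1 + 0.576)
r_full = 1.1520 / 1.5760 ≈ 0.7310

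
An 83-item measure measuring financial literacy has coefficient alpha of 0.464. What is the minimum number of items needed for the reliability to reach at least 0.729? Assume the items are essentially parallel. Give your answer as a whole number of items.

258

Spearman-Brown solved for the length factor n:
n = r_target (1 − r_old) / [ r_old (1 − r_target) ]
n = 0.729(1 − 0.464) / [0.464(1 − 0.729)]
  = 0.390744 / 0.125744 = 3.1075
3.1075 × 83 = 257.92 → 258 items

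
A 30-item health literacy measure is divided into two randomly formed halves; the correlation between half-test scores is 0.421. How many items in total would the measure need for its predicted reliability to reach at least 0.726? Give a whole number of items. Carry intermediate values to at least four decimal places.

55

Corrected full-test reliability: r_full = 2 × 0.421 / (1 + 0.421) ≈ 0.5925
Solve Spearman-Brown for n: n = 0.726(1 − 0.5925) / [0.5925(1 − 0.726)] = 1.8223
Required items = 1.8223 × 30 = 54.67, so 55 items.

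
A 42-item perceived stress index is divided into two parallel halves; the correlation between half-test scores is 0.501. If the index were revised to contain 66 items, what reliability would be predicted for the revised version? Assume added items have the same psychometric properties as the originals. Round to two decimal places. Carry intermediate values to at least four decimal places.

First correct the split-half correlation to full-test reliability: r_full = 2 × 0.501 / (1 + 0.501) ≈ 0.6676
Then adjust to 66 items: n = 66/42 = 1.5714
r_new = n·r_full / (1 + (n − 1)·r_full) = 1.0491 / 1.3815 ≈ 0.7594

0.76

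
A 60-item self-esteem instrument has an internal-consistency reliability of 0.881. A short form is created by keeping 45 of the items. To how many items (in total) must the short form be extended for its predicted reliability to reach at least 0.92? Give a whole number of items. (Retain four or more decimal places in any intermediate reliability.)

Short-form reliability: n = 45/60 = 0.7500; r_45 = n·r/(1+(n−1)r) ≈ 0.8474
Then solve for n' with r_old = 0.8474, r_target = 0.92: n' = 0.92(1 − 0.8474)/[0.8474(1 − 0.92)] = 2.0709
Total items = 2.0709 × 45 = 93.19, rounded up to 94.

94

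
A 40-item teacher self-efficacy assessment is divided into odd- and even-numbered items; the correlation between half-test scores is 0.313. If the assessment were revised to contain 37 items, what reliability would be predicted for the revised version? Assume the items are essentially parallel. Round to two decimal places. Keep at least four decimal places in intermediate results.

0.46

Spearman-Brown correction (n = 2): r_full = 2·0.313/(1 + 0.313) = 0.4768
Length factor from 40 to 37 items: n = 37/40 = 0.9250
r_new = n·r_full / (1 + (n − 1)·r_full) = 0.4410 / 0.9642 ≈ 0.4574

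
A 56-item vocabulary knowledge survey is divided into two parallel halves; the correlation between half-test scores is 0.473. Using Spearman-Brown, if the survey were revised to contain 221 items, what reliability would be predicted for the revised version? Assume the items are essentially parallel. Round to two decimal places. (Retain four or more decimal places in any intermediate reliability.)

0.88

Spearman-Brown correction (n = 2): r_full = 2·0.473/(1 + 0.473) = 0.6422
Length factor from 56 to 221 items: n = 221/56 = 3.9464
r_new = n·r_full / (1 + (n − 1)·r_full) = 2.5344 / 2.8922 ≈ 0.8763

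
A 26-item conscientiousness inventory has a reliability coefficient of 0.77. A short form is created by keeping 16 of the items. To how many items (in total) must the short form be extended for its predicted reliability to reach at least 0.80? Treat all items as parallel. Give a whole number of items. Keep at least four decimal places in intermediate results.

32

First, r for the 16-item form: n = 16/26 = 0.6154, so r_16 = 0.6154·0.77/(1 + (0.6154 − 1)·0.77) = 0.6732
Length factor from the short form to reach 0.80: n' = 0.80(1 − 0.6732) / [0.6732(1 − 0.80)] ≈ 1.9418
Items = 1.9418 × 16 ≈ 31.07 → 32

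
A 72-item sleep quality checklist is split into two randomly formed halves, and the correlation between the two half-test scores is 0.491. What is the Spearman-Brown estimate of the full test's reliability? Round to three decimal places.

0.659

r_full = 2(0.491) / (1 + 0.491)
       = 0.9820 / 1.4910 = 0.6586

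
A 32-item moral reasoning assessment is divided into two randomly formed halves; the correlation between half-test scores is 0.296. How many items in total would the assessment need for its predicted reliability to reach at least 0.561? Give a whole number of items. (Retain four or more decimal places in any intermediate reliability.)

49

Corrected full-test reliability: r_full = 2 × 0.296 / (1 + 0.296) ≈ 0.4568
Solve Spearman-Brown for n: n = 0.561(1 − 0.4568) / [0.4568(1 − 0.561)] = 1.5196
Items = 1.5196 × 32 ≈ 48.63 → 49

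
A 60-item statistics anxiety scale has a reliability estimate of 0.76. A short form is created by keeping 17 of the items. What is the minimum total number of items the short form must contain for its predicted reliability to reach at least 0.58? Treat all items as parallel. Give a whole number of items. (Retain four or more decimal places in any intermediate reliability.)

Short-form reliability: n = 17/60 = 0.2833; r_17 = n·r/(1+(n−1)r) ≈ 0.4729
Then solve for n' with r_old = 0.4729, r_target = 0.58: n' = 0.58(1 − 0.4729)/[0.4729(1 − 0.58)] = 1.5392
Items = 1.5392 × 17 ≈ 26.17 → 27

27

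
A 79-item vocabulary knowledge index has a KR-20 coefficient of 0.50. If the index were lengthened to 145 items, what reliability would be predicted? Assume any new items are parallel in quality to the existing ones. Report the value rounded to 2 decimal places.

0.65

The new length is 145/79 = 1.8354 times the old.
r_new = 1.8354·0.50 / [1 + (1.8354 − 1)·0.50]
     = 0.9177 / 1.4177 = 0.6473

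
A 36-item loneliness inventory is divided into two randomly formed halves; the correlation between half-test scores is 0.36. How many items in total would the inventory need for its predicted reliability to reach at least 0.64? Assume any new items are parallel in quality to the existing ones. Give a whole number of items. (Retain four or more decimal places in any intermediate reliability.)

57

Corrected full-test reliability: r_full = 2 × 0.36 / (1 + 0.36) ≈ 0.5294
Solve Spearman-Brown for n: n = 0.64(1 − 0.5294) / [0.5294(1 − 0.64)] = 1.5803
Items = 1.5803 × 36 ≈ 56.89 → 57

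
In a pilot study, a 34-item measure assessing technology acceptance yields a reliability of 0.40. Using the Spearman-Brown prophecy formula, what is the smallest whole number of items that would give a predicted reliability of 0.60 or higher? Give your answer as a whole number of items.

77

Rearranging the Spearman-Brown formula for n,
n = r*(1 − r) / [ r (1 − r*) ]
n = 0.60 × (1 − 0.40) / [ 0.40 × (1 − 0.60) ]
  = 0.3600 / 0.1600 = 2.2500
2.2500 × 34 = 76.50 → 77 items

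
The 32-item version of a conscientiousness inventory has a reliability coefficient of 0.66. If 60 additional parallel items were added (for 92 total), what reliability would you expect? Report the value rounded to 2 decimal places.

The new length is 92/32 = 2.875 times the old.
r_new = 2.875·0.66 / [1 + (2.875 − 1)·0.66]
r_new = 1.8975 / 2.2375 ≈ 0.8480

0.85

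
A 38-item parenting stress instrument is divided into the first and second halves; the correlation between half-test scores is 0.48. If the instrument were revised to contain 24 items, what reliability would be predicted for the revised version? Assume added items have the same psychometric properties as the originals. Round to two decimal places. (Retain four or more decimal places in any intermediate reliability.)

0.54

Full-test reliability from the split-half r: r_full = 2(0.48)/(1 + 0.48) = 0.6486
Length factor from 38 to 24 items: n = 24/38 = 0.6316
r_new = n·r_full / (1 + (n − 1)·r_full) = 0.4097 / 0.7611 ≈ 0.5383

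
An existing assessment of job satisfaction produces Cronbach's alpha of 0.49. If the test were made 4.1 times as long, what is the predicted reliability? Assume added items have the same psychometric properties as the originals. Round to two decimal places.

Spearman-Brown: r_new = n·r / (1 + (n − 1)·r)
r_new = 4.1·0.49 / [1 + (4.1 − 1)·0.49]
r_new = 2.0090 / 2.5190 ≈ 0.7975

0.80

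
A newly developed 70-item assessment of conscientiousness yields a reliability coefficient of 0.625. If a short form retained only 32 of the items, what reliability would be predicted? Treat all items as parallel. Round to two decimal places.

The new length is 32/70 = 0.4571 times the old.
Apply the Spearman-Brown prophecy formula, r' = nr / [1 + (n − 1)r]:
r_new = 0.4571·0.625 / [1 + (0.4571 − 1)·0.625]
r_new = 0.2857 / 0.6607 ≈ 0.4324

0.43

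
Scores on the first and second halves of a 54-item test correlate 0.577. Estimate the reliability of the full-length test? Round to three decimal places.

r_full = 2(0.577) / (1 + 0.577)
       = 1.1540 / 1.5770 = 0.7318

0.732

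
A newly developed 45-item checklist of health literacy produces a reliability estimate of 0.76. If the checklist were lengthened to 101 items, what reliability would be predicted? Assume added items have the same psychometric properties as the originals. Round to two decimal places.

The new length is 101/45 = 2.2444 times the old.
Spearman-Brown: r_new = n·r / (1 + (n − 1)·r)
r_new = (2.2444 × 0.76) / (1 + (2.2444 − 1) × 0.76)
     = 1.7057 / 1.9457 = 0.8767

0.88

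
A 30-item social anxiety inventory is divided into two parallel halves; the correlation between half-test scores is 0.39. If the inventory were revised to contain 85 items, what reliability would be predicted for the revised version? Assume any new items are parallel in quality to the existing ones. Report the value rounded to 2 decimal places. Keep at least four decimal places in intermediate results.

0.78

First correct the split-half correlation to full-test reliability: r_full = 2 × 0.39 / (1 + 0.39) ≈ 0.5612
Then adjust to 85 items: n = 85/30 = 2.8333
r_new = n·r_full / (1 + (n − 1)·r_full) = 1.5900 / 2.0288 ≈ 0.7837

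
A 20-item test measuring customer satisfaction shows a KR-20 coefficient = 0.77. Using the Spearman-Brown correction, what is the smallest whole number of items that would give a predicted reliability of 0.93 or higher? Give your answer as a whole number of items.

80

Spearman-Brown solved for the length factor n:
n = r_target (1 − r_old) / [ r_old (1 − r_target) ]
n = [0.93 × 0.23] / [0.77 × 0.07]
  = 0.2139 / 0.0539 = 3.9685
3.9685 × 20 = 79.37 → 80 items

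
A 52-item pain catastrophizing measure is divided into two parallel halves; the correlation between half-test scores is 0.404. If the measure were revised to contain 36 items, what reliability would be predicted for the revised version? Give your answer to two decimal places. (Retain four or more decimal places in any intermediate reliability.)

0.48

Full-test reliability from the split-half r: r_full = 2(0.404)/(1 + 0.404) = 0.5755
Length factor from 52 to 36 items: n = 36/52 = 0.6923
r_new = n·r_full / (1 + (n − 1)·r_full) = 0.3984 / 0.8229 ≈ 0.4841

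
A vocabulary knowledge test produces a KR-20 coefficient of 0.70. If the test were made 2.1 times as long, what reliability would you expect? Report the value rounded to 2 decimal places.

Apply the Spearman-Brown prophecy formula, r' = nr / [1 + (n − 1)r]:
r_new = (2.1 × 0.70) / (1 + (2.1 − 1) × 0.70)
r_new = 1.4700 / 1.7700 ≈ 0.8305

0.83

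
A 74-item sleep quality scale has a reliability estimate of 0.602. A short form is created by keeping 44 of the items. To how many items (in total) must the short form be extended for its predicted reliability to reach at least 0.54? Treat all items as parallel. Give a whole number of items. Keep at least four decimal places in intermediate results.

Short-form reliability: n = 44/74 = 0.5946; r_44 = n·r/(1+(n−1)r) ≈ 0.4735
Length factor from the short form to reach 0.54: n' = 0.54(1 − 0.4735) / [0.4735(1 − 0.54)] ≈ 1.3053
Items = 1.3053 × 44 ≈ 57.43 → 58

58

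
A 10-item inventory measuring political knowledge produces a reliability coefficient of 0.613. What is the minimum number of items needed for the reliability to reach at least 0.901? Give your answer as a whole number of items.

n = [0.901 × 0.387] / [0.613 × 0.099]
  = 0.348687 / 0.060687 = 5.7457
Items needed = n × 10 = 5.7457 × 10 ≈ 57.46 → round up to 58

58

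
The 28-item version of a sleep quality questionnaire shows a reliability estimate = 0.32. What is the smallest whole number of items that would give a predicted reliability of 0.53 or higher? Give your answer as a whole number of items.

Spearman-Brown solved for the length factor n:
n = r_target (1 − r_old) / [ r_old (1 − r_target) ]
n = 0.53 × (1 − 0.32) / [ 0.32 × (1 − 0.53) ]
  = 0.3604 / 0.1504 = 2.3963
Items needed = n × 28 = 2.3963 × 28 ≈ 67.10 → round up to 68

68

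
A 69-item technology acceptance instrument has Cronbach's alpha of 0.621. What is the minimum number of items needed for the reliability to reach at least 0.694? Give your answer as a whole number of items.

96

Invert Spearman-Brown to solve for n:
n = r_target (1 − r_old) / [ r_old (1 − r_target) ]
n = [0.694 × 0.379] / [0.621 × 0.306]
  = 0.263026 / 0.190026 = 1.3842
1.3842 × 69 = 95.51 → 96 items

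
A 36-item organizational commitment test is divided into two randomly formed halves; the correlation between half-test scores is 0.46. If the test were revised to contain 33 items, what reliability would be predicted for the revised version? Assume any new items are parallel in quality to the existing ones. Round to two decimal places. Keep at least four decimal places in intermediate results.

0.61

Full-test reliability from the split-half r: r_full = 2(0.46)/(1 + 0.46) = 0.6301
Then adjust to 33 items: n = 33/36 = 0.9167
r_new = n·r_full / (1 + (n − 1)·r_full) = 0.5776 / 0.9475 ≈ 0.6096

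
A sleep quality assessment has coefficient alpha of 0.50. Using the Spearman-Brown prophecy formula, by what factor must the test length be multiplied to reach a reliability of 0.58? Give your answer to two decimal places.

1.38

Rearranging the Spearman-Brown formula for n,
n = r*(1 − r) / [ r (1 − r*) ]
n = 0.58(1 − 0.50) / [0.50(1 − 0.58)]
  = 0.2900 / 0.2100 = 1.3810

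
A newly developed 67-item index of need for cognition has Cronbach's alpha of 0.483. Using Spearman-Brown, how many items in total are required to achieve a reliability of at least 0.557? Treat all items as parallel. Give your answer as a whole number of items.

91

n = [0.557 × 0.517] / [0.483 × 0.443]
  = 0.287969 / 0.213969 = 1.3458
1.3458 × 67 = 90.17 → 91 items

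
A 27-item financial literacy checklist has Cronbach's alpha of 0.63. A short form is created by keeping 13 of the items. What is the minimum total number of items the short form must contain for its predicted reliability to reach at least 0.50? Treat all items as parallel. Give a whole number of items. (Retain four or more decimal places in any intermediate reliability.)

16

First, r for the 13-item form: n = 13/27 = 0.4815, so r_13 = 0.4815·0.63/(1 + (0.4815 − 1)·0.63) = 0.4505
Then solve for n' with r_old = 0.4505, r_target = 0.50: n' = 0.50(1 − 0.4505)/[0.4505(1 − 0.50)] = 1.2198
Items = 1.2198 × 13 ≈ 15.86 → 16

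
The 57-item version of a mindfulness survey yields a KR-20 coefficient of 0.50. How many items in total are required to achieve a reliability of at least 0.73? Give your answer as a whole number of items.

Rearranging the Spearman-Brown formula for n,
n = r*(1 − r) / [ r (1 − r*) ]
n = 0.73 × (1 − 0.50) / [ 0.50 × (1 − 0.73) ]
n = 0.3650 / 0.1350 ≈ 2.7037
2.7037 × 57 = 154.11 → 155 items

155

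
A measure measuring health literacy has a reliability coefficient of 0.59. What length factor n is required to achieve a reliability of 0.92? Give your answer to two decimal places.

7.99

Spearman-Brown solved for the length factor n:
n = r_target (1 − r_old) / [ r_old (1 − r_target) ]
n = [0.92 × 0.41] / [0.59 × 0.08]
n = 0.3772 / 0.0472 ≈ 7.9915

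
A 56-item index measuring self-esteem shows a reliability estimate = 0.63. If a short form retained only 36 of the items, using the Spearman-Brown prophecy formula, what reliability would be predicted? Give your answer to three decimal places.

0.523

n = 36/56 = 0.6429
Apply the Spearman-Brown prophecy formula, r' = nr / [1 + (n − 1)r]:
r_new = (0.6429 × 0.63) / (1 + (0.6429 − 1) × 0.63)
     = 0.4050 / 0.7750 = 0.5226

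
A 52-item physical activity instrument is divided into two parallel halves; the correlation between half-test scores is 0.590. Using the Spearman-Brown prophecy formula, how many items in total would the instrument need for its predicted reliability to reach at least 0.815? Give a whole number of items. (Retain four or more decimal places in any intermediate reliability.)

80

r_full = 2(0.590)/(1 + 0.590) = 0.7421
Solve Spearman-Brown for n: n = 0.815(1 − 0.7421) / [0.7421(1 − 0.815)] = 1.5310
Required items = 1.5310 × 52 = 79.61, so 80 items.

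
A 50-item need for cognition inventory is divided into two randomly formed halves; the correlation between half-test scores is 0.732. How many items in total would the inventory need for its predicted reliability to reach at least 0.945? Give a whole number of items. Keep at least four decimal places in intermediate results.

158

Corrected full-test reliability: r_full = 2 × 0.732 / (1 + 0.732) ≈ 0.8453
Solve Spearman-Brown for n: n = 0.945(1 − 0.8453) / [0.8453(1 − 0.945)] = 3.1445
Items = 3.1445 × 50 ≈ 157.22 → 158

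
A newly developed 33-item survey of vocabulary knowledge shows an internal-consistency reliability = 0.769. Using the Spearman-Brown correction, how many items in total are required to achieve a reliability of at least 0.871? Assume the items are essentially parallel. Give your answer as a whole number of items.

67

Rearranging the Spearman-Brown formula for n,
n = r*(1 − r) / [ r (1 − r*) ]
n = [0.871 × 0.231] / [0.769 × 0.129]
n = 0.201201 / 0.099201 ≈ 2.0282
2.0282 × 33 = 66.93 → 67 items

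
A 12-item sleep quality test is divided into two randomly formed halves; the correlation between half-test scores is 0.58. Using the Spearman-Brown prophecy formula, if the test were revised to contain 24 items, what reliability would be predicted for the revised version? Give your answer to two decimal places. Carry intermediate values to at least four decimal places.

First correct the split-half correlation to full-test reliability: r_full = 2 × 0.58 / (1 + 0.58) ≈ 0.7342
Length factor from 12 to 24 items: n = 24/12 = 2.0000
r_new = n·r_full / (1 + (n − 1)·r_full) = 1.4684 / 1.7342 ≈ 0.8467

0.85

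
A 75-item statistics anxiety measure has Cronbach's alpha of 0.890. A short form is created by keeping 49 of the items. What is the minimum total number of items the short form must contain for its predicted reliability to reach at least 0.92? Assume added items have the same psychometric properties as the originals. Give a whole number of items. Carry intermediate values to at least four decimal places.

Short-form reliability: n = 49/75 = 0.6533; r_49 = n·r/(1+(n−1)r) ≈ 0.8409
Then solve for n' with r_old = 0.8409, r_target = 0.92: n' = 0.92(1 − 0.8409)/[0.8409(1 − 0.92)] = 2.1758
Items = 2.1758 × 49 ≈ 106.61 → 107

107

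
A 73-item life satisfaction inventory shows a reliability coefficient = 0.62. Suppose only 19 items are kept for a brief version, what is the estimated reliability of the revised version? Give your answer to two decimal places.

The new length is 19/73 = 0.2603 times the old.
By Spearman-Brown, r_new = n r / (1 + (n − 1) r).
r_new = (0.2603 × 0.62) / (1 + (0.2603 − 1) × 0.62)
r_new = 0.1614 / 0.5414 ≈ 0.2981

0.30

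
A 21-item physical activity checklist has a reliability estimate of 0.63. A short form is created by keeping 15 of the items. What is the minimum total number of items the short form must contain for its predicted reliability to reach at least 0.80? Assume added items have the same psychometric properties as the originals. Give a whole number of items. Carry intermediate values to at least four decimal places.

Short-form reliability: n = 15/21 = 0.7143; r_15 = n·r/(1+(n−1)r) ≈ 0.5488
Then solve for n' with r_old = 0.5488, r_target = 0.80: n' = 0.80(1 − 0.5488)/[0.5488(1 − 0.80)] = 3.2886
Total items = 3.2886 × 15 = 49.33, rounded up to 50.

50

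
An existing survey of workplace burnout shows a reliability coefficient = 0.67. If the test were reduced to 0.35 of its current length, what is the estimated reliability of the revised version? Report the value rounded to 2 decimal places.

0.42

Apply the Spearman-Brown prophecy formula, r' = nr / [1 + (n − 1)r]:
r_new = (0.35 × 0.67) / (1 + (0.35 − 1) × 0.67)
r_new = 0.2345 / 0.5645 ≈ 0.4154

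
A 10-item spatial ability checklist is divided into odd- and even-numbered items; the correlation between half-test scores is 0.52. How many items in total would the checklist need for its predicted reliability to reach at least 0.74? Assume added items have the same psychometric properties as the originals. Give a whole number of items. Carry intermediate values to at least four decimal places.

14

Corrected full-test reliability: r_full = 2 × 0.52 / (1 + 0.52) ≈ 0.6842
Solve Spearman-Brown for n: n = 0.74(1 − 0.6842) / [0.6842(1 − 0.74)] = 1.3137
Required items = 1.3137 × 10 = 13.14, so 14 items.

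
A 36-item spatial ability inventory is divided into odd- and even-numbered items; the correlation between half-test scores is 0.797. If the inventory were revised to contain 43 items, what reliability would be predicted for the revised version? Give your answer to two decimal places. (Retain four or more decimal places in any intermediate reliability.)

Full-test reliability from the split-half r: r_full = 2(0.797)/(1 + 0.797) = 0.8870
Length factor from 36 to 43 items: n = 43/36 = 1.1944
r_new = n·r_full / (1 + (n − 1)·r_full) = 1.0594 / 1.1724 ≈ 0.9036

0.90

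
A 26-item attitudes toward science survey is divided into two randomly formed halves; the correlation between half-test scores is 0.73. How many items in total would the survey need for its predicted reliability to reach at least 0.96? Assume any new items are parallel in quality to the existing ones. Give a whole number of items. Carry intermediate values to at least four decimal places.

Corrected full-test reliability: r_full = 2 × 0.73 / (1 + 0.73) ≈ 0.8439
n = r_tgt(1 − r_full) / [r_full(1 − r_tgt)] = 0.96 × 0.1561 / (0.8439 × 0.04) ≈ 4.4394
Required items = 4.4394 × 26 = 115.42, so 116 items.

116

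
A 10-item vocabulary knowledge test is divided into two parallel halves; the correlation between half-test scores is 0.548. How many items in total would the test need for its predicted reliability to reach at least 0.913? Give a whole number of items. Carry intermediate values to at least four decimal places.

r_full = 2(0.548)/(1 + 0.548) = 0.7080
Solve Spearman-Brown for n: n = 0.913(1 − 0.7080) / [0.7080(1 − 0.913)] = 4.3281
Required items = 4.3281 × 10 = 43.28, so 44 items.

44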